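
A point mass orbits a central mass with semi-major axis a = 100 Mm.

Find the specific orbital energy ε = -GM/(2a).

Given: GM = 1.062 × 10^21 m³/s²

Convert to SI: a = 100 Mm = 1e+08 m.
ε = −GM / (2a).
ε = −1.062e+21 / (2 · 1e+08) J/kg ≈ -5.31e+12 J/kg = -5310 GJ/kg.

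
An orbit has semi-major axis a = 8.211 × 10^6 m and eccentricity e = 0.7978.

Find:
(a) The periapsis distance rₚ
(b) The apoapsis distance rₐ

(a) rₚ = a(1 − e) = 8.211e+06 · (1 − 0.7978) = 8.211e+06 · 0.2022 ≈ 1.66e+06 m = 1.66 × 10^6 m.
(b) rₐ = a(1 + e) = 8.211e+06 · (1 + 0.7978) = 8.211e+06 · 1.7978 ≈ 1.476e+07 m = 1.476 × 10^7 m.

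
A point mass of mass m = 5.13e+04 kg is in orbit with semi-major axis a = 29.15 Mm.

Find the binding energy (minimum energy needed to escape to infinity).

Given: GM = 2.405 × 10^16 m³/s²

Convert to SI: a = 29.15 Mm = 2.915e+07 m.
Total orbital energy is E = −GMm/(2a); binding energy is E_bind = −E = GMm/(2a).
E_bind = 2.405e+16 · 5.13e+04 / (2 · 2.915e+07) J ≈ 2.116e+13 J = 21.16 TJ.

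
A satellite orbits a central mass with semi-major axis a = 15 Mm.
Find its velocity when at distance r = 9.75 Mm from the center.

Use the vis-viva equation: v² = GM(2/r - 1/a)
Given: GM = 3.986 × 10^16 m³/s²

Convert to SI: a = 15 Mm = 1.5e+07 m; r = 9.75 Mm = 9.75e+06 m.
Vis-viva: v = √(GM · (2/r − 1/a)).
2/r − 1/a = 2/9.75e+06 − 1/1.5e+07 = 1.38462e-07 m⁻¹.
v = √(3.986e+16 · 1.38462e-07) m/s ≈ 7.429e+04 m/s = 74.29 km/s.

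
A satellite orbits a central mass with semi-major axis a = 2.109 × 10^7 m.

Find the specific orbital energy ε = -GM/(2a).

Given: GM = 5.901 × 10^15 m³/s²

ε = −GM / (2a).
ε = −5.901e+15 / (2 · 2.109e+07) J/kg ≈ -1.399e+08 J/kg = -139.9 MJ/kg.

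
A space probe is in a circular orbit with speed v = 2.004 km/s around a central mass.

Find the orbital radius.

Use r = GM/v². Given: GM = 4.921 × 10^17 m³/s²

Convert to SI: v = 2.004 km/s = 2004 m/s.
For a circular orbit, v² = GM / r, so r = GM / v².
r = 4.921e+17 / (2004)² m ≈ 1.225e+11 m = 122.5 Gm.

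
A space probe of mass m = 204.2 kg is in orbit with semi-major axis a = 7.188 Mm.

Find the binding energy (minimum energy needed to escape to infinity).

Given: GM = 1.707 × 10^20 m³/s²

Convert to SI: a = 7.188 Mm = 7.188e+06 m.
Total orbital energy is E = −GMm/(2a); binding energy is E_bind = −E = GMm/(2a).
E_bind = 1.707e+20 · 204.2 / (2 · 7.188e+06) J ≈ 2.425e+15 J = 2.425 PJ.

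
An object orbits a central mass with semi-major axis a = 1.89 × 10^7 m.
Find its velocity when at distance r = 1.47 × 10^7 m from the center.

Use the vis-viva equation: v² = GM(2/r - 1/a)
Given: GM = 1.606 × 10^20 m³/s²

Vis-viva: v = √(GM · (2/r − 1/a)).
2/r − 1/a = 2/1.47e+07 − 1/1.89e+07 = 8.31444e-08 m⁻¹.
v = √(1.606e+20 · 8.31444e-08) m/s ≈ 3.654e+06 m/s = 3654 km/s.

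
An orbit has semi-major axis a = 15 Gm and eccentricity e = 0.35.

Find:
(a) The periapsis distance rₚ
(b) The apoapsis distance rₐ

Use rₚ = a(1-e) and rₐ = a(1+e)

Convert to SI: a = 15 Gm = 1.5e+10 m.
(a) rₚ = a(1 − e) = 1.5e+10 · (1 − 0.35) = 1.5e+10 · 0.65 ≈ 9.75e+09 m = 9.75 Gm.
(b) rₐ = a(1 + e) = 1.5e+10 · (1 + 0.35) = 1.5e+10 · 1.35 ≈ 2.025e+10 m = 20.25 Gm.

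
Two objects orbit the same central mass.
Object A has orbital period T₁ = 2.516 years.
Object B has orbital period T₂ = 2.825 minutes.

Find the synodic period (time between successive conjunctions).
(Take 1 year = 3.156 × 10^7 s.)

Convert to SI: T₁ = 2.516 years = 7.9405e+07 s; T₂ = 2.825 minutes = 169.5 s.
T_syn = |T₁ · T₂ / (T₁ − T₂)|.
T_syn = |7.9405e+07 · 169.5 / (7.9405e+07 − 169.5)| s ≈ 169.5 s = 2.825 minutes.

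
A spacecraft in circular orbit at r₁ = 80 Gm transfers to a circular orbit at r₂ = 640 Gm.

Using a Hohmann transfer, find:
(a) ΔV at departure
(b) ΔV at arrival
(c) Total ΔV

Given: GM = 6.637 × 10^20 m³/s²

Convert to SI: r₁ = 80 Gm = 8e+10 m; r₂ = 640 Gm = 6.4e+11 m.
Transfer semi-major axis: a_t = (r₁ + r₂)/2 = (8e+10 + 6.4e+11)/2 = 3.6e+11 m.
Circular speeds: v₁ = √(GM/r₁) = 91083.8 m/s, v₂ = √(GM/r₂) = 32203 m/s.
Transfer speeds (vis-viva v² = GM(2/r − 1/a_t)): v₁ᵗ = 121445 m/s, v₂ᵗ = 15180.6 m/s.
(a) ΔV₁ = |v₁ᵗ − v₁| ≈ 3.036e+04 m/s = 30.36 km/s.
(b) ΔV₂ = |v₂ − v₂ᵗ| ≈ 1.702e+04 m/s = 17.02 km/s.
(c) ΔV_total = ΔV₁ + ΔV₂ ≈ 4.738e+04 m/s = 47.38 km/s.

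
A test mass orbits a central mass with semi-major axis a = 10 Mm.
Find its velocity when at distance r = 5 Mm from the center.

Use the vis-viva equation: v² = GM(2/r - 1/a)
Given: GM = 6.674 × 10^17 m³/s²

Convert to SI: a = 10 Mm = 1e+07 m; r = 5 Mm = 5e+06 m.
Vis-viva: v = √(GM · (2/r − 1/a)).
2/r − 1/a = 2/5e+06 − 1/1e+07 = 3e-07 m⁻¹.
v = √(6.674e+17 · 3e-07) m/s ≈ 4.475e+05 m/s = 447.5 km/s.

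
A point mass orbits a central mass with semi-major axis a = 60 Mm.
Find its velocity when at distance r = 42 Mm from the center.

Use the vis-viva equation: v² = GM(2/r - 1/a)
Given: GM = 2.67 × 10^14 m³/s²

Convert to SI: a = 60 Mm = 6e+07 m; r = 42 Mm = 4.2e+07 m.
Vis-viva: v = √(GM · (2/r − 1/a)).
2/r − 1/a = 2/4.2e+07 − 1/6e+07 = 3.09524e-08 m⁻¹.
v = √(2.67e+14 · 3.09524e-08) m/s ≈ 2875 m/s = 2.875 km/s.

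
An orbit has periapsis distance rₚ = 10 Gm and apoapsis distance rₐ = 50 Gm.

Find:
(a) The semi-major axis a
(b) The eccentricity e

Convert to SI: rₚ = 10 Gm = 1e+10 m; rₐ = 50 Gm = 5e+10 m.
(a) a = (rₚ + rₐ) / 2 = (1e+10 + 5e+10) / 2 ≈ 3e+10 m = 30 Gm.
(b) e = (rₐ − rₚ) / (rₐ + rₚ) = (5e+10 − 1e+10) / (5e+10 + 1e+10) ≈ 0.6667.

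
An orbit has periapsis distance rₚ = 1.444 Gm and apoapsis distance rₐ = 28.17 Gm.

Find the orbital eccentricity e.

Convert to SI: rₚ = 1.444 Gm = 1.444e+09 m; rₐ = 28.17 Gm = 2.817e+10 m.
e = (rₐ − rₚ) / (rₐ + rₚ).
e = (2.817e+10 − 1.444e+09) / (2.817e+10 + 1.444e+09) = 2.6726e+10 / 2.9614e+10 ≈ 0.9025.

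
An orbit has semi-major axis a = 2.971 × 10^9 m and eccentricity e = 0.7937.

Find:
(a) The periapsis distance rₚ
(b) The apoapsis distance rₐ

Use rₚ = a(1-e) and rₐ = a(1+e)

(a) rₚ = a(1 − e) = 2.971e+09 · (1 − 0.7937) = 2.971e+09 · 0.2063 ≈ 6.129e+08 m = 6.129 × 10^8 m.
(b) rₐ = a(1 + e) = 2.971e+09 · (1 + 0.7937) = 2.971e+09 · 1.7937 ≈ 5.329e+09 m = 5.329 × 10^9 m.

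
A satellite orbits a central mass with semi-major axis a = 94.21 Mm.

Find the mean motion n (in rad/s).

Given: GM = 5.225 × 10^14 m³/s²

Convert to SI: a = 94.21 Mm = 9.421e+07 m.
n = √(GM / a³).
n = √(5.225e+14 / (9.421e+07)³) rad/s ≈ 2.5e-05 rad/s.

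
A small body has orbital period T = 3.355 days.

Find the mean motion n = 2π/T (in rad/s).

Convert to SI: T = 3.355 days = 289872 s.
n = 2π / T.
n = 2π / 289872 s ≈ 2.168e-05 rad/s.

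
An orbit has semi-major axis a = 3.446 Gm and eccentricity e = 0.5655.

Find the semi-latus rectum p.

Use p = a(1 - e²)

Convert to SI: a = 3.446 Gm = 3.446e+09 m.
p = a (1 − e²).
p = 3.446e+09 · (1 − (0.5655)²) = 3.446e+09 · 0.68021 ≈ 2.344e+09 m = 2.344 Gm.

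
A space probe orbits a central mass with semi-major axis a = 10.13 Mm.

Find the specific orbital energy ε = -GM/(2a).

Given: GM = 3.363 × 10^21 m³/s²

Convert to SI: a = 10.13 Mm = 1.013e+07 m.
ε = −GM / (2a).
ε = −3.363e+21 / (2 · 1.013e+07) J/kg ≈ -1.66e+14 J/kg = -1.66e+05 GJ/kg.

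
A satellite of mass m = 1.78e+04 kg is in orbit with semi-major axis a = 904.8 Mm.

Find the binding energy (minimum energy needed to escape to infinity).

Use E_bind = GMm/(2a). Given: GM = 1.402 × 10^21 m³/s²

Convert to SI: a = 904.8 Mm = 9.048e+08 m.
Total orbital energy is E = −GMm/(2a); binding energy is E_bind = −E = GMm/(2a).
E_bind = 1.402e+21 · 1.78e+04 / (2 · 9.048e+08) J ≈ 1.379e+16 J = 13.79 PJ.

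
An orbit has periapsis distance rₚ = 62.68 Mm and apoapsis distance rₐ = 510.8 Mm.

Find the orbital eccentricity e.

Convert to SI: rₚ = 62.68 Mm = 6.268e+07 m; rₐ = 510.8 Mm = 5.108e+08 m.
e = (rₐ − rₚ) / (rₐ + rₚ).
e = (5.108e+08 − 6.268e+07) / (5.108e+08 + 6.268e+07) = 4.4812e+08 / 5.7348e+08 ≈ 0.7814.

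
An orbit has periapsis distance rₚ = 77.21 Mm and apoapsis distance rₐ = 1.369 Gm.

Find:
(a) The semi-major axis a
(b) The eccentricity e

Convert to SI: rₚ = 77.21 Mm = 7.721e+07 m; rₐ = 1.369 Gm = 1.369e+09 m.
(a) a = (rₚ + rₐ) / 2 = (7.721e+07 + 1.369e+09) / 2 ≈ 7.231e+08 m = 723.1 Mm.
(b) e = (rₐ − rₚ) / (rₐ + rₚ) = (1.369e+09 − 7.721e+07) / (1.369e+09 + 7.721e+07) ≈ 0.8932.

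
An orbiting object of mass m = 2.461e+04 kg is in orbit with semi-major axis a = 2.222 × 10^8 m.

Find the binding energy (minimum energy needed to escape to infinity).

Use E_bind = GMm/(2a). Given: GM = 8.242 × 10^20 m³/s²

Total orbital energy is E = −GMm/(2a); binding energy is E_bind = −E = GMm/(2a).
E_bind = 8.242e+20 · 2.461e+04 / (2 · 2.222e+08) J ≈ 4.564e+16 J = 45.64 PJ.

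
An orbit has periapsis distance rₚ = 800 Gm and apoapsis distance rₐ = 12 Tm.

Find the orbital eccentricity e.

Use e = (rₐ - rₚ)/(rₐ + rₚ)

Convert to SI: rₚ = 800 Gm = 8e+11 m; rₐ = 12 Tm = 1.2e+13 m.
e = (rₐ − rₚ) / (rₐ + rₚ).
e = (1.2e+13 − 8e+11) / (1.2e+13 + 8e+11) = 1.12e+13 / 1.28e+13 ≈ 0.875.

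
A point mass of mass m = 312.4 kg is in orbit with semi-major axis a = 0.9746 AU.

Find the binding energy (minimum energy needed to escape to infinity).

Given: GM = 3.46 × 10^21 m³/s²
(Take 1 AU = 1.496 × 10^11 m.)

Convert to SI: a = 0.9746 AU = 1.458e+11 m.
Total orbital energy is E = −GMm/(2a); binding energy is E_bind = −E = GMm/(2a).
E_bind = 3.46e+21 · 312.4 / (2 · 1.458e+11) J ≈ 3.707e+12 J = 3.707 TJ.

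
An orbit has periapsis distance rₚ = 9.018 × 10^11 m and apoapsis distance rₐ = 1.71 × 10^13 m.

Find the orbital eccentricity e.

e = (rₐ − rₚ) / (rₐ + rₚ).
e = (1.71e+13 − 9.018e+11) / (1.71e+13 + 9.018e+11) = 1.61982e+13 / 1.80018e+13 ≈ 0.8998.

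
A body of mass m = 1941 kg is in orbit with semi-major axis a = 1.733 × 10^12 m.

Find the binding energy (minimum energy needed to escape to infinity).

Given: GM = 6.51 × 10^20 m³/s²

Total orbital energy is E = −GMm/(2a); binding energy is E_bind = −E = GMm/(2a).
E_bind = 6.51e+20 · 1941 / (2 · 1.733e+12) J ≈ 3.646e+11 J = 364.6 GJ.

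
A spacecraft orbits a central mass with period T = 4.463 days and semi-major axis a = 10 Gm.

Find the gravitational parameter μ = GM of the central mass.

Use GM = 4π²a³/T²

Convert to SI: T = 4.463 days = 385603 s; a = 10 Gm = 1e+10 m.
GM = 4π² · a³ / T².
GM = 4π² · (1e+10)³ / (385603)² m³/s² ≈ 2.655e+20 m³/s² = 2.655 × 10^20 m³/s².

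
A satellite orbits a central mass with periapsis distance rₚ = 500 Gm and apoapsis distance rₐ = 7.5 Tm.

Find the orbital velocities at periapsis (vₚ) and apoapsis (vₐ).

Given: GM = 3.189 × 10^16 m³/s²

Convert to SI: rₚ = 500 Gm = 5e+11 m; rₐ = 7.5 Tm = 7.5e+12 m.
Use the vis-viva equation v² = GM(2/r − 1/a) with a = (rₚ + rₐ)/2 = (5e+11 + 7.5e+12)/2 = 4e+12 m.
vₚ = √(GM · (2/rₚ − 1/a)) = √(3.189e+16 · (2/5e+11 − 1/4e+12)) m/s ≈ 345.8 m/s = 345.8 m/s.
vₐ = √(GM · (2/rₐ − 1/a)) = √(3.189e+16 · (2/7.5e+12 − 1/4e+12)) m/s ≈ 23.05 m/s = 23.05 m/s.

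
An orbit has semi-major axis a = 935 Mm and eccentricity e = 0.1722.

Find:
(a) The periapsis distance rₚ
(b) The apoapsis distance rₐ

Convert to SI: a = 935 Mm = 9.35e+08 m.
(a) rₚ = a(1 − e) = 9.35e+08 · (1 − 0.1722) = 9.35e+08 · 0.8278 ≈ 7.74e+08 m = 774 Mm.
(b) rₐ = a(1 + e) = 9.35e+08 · (1 + 0.1722) = 9.35e+08 · 1.1722 ≈ 1.096e+09 m = 1.096 Gm.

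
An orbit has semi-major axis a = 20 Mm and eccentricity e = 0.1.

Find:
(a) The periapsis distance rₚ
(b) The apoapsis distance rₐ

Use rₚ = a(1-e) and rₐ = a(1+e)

Convert to SI: a = 20 Mm = 2e+07 m.
(a) rₚ = a(1 − e) = 2e+07 · (1 − 0.1) = 2e+07 · 0.9 ≈ 1.8e+07 m = 18 Mm.
(b) rₐ = a(1 + e) = 2e+07 · (1 + 0.1) = 2e+07 · 1.1 ≈ 2.2e+07 m = 22 Mm.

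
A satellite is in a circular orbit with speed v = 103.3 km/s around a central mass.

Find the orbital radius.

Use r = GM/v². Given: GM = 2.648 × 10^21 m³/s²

Convert to SI: v = 103.3 km/s = 103300 m/s.
For a circular orbit, v² = GM / r, so r = GM / v².
r = 2.648e+21 / (103300)² m ≈ 2.482e+11 m = 248.2 Gm.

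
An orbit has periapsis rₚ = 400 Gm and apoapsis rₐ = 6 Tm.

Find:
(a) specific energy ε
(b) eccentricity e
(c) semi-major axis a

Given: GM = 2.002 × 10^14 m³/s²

Convert to SI: rₚ = 400 Gm = 4e+11 m; rₐ = 6 Tm = 6e+12 m.
(a) With a = (rₚ + rₐ)/2 = 3.2e+12 m, ε = −GM/(2a) = −2.002e+14/(2 · 3.2e+12) J/kg ≈ -31.28 J/kg
(b) e = (rₐ − rₚ)/(rₐ + rₚ) = (6e+12 − 4e+11)/(6e+12 + 4e+11) ≈ 0.875
(c) a = (rₚ + rₐ)/2 = (4e+11 + 6e+12)/2 ≈ 3.2e+12 m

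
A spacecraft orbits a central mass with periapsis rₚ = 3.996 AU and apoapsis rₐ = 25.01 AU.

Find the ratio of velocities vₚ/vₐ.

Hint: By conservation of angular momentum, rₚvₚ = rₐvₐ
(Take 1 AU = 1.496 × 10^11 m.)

Convert to SI: rₚ = 3.996 AU = 5.97802e+11 m; rₐ = 25.01 AU = 3.7415e+12 m.
Conservation of angular momentum gives rₚvₚ = rₐvₐ, so vₚ/vₐ = rₐ/rₚ.
vₚ/vₐ = 3.7415e+12 / 5.97802e+11 ≈ 6.259.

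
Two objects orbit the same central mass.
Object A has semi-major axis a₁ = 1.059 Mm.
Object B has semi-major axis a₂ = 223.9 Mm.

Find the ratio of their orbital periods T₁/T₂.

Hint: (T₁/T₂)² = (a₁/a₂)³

Convert to SI: a₁ = 1.059 Mm = 1.059e+06 m; a₂ = 223.9 Mm = 2.239e+08 m.
From Kepler's third law, (T₁/T₂)² = (a₁/a₂)³, so T₁/T₂ = (a₁/a₂)^(3/2).
a₁/a₂ = 1.059e+06 / 2.239e+08 = 0.00472979.
T₁/T₂ = (0.00472979)^(3/2) ≈ 0.0003253.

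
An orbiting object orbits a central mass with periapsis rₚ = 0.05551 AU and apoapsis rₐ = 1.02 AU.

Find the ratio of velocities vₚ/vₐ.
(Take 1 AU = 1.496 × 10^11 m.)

Convert to SI: rₚ = 0.05551 AU = 8.3043e+09 m; rₐ = 1.02 AU = 1.52592e+11 m.
Conservation of angular momentum gives rₚvₚ = rₐvₐ, so vₚ/vₐ = rₐ/rₚ.
vₚ/vₐ = 1.52592e+11 / 8.3043e+09 ≈ 18.38.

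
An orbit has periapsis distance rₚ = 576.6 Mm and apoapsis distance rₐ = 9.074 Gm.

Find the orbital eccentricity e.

Convert to SI: rₚ = 576.6 Mm = 5.766e+08 m; rₐ = 9.074 Gm = 9.074e+09 m.
e = (rₐ − rₚ) / (rₐ + rₚ).
e = (9.074e+09 − 5.766e+08) / (9.074e+09 + 5.766e+08) = 8.4974e+09 / 9.6506e+09 ≈ 0.8805.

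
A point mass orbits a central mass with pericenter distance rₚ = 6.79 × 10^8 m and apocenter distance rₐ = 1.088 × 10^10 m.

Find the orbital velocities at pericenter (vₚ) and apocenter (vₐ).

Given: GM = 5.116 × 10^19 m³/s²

Use the vis-viva equation v² = GM(2/r − 1/a) with a = (rₚ + rₐ)/2 = (6.79e+08 + 1.088e+10)/2 = 5.7795e+09 m.
vₚ = √(GM · (2/rₚ − 1/a)) = √(5.116e+19 · (2/6.79e+08 − 1/5.7795e+09)) m/s ≈ 3.766e+05 m/s = 376.6 km/s.
vₐ = √(GM · (2/rₐ − 1/a)) = √(5.116e+19 · (2/1.088e+10 − 1/5.7795e+09)) m/s ≈ 2.35e+04 m/s = 23.5 km/s.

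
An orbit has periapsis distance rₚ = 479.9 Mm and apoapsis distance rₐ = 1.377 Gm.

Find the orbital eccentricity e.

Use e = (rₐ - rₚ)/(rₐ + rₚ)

Convert to SI: rₚ = 479.9 Mm = 4.799e+08 m; rₐ = 1.377 Gm = 1.377e+09 m.
e = (rₐ − rₚ) / (rₐ + rₚ).
e = (1.377e+09 − 4.799e+08) / (1.377e+09 + 4.799e+08) = 8.971e+08 / 1.8569e+09 ≈ 0.4831.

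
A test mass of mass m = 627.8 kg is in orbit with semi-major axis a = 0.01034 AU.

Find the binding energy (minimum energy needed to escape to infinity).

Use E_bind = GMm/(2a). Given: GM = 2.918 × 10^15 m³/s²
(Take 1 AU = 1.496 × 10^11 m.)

Convert to SI: a = 0.01034 AU = 1.54686e+09 m.
Total orbital energy is E = −GMm/(2a); binding energy is E_bind = −E = GMm/(2a).
E_bind = 2.918e+15 · 627.8 / (2 · 1.54686e+09) J ≈ 5.921e+08 J = 592.1 MJ.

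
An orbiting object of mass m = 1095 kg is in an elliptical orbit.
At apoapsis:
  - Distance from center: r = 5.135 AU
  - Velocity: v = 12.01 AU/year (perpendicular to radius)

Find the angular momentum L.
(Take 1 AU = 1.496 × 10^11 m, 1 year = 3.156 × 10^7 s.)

Convert to SI: r = 5.135 AU = 7.68196e+11 m; v = 12.01 AU/year = 56929.5 m/s.
Since v is perpendicular to r, L = m · v · r.
L = 1095 · 56929.5 · 7.68196e+11 kg·m²/s ≈ 4.789e+19 kg·m²/s.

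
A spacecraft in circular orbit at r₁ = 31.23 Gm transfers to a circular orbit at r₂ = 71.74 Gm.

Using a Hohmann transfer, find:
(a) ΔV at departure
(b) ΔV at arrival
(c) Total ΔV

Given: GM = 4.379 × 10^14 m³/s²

Convert to SI: r₁ = 31.23 Gm = 3.123e+10 m; r₂ = 71.74 Gm = 7.174e+10 m.
Transfer semi-major axis: a_t = (r₁ + r₂)/2 = (3.123e+10 + 7.174e+10)/2 = 5.1485e+10 m.
Circular speeds: v₁ = √(GM/r₁) = 118.414 m/s, v₂ = √(GM/r₂) = 78.128 m/s.
Transfer speeds (vis-viva v² = GM(2/r − 1/a_t)): v₁ᵗ = 139.779 m/s, v₂ᵗ = 60.8489 m/s.
(a) ΔV₁ = |v₁ᵗ − v₁| ≈ 21.37 m/s = 21.37 m/s.
(b) ΔV₂ = |v₂ − v₂ᵗ| ≈ 17.28 m/s = 17.28 m/s.
(c) ΔV_total = ΔV₁ + ΔV₂ ≈ 38.64 m/s = 38.64 m/s.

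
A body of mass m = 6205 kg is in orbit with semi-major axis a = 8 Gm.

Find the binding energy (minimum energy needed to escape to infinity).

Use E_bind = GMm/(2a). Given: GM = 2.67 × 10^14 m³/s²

Convert to SI: a = 8 Gm = 8e+09 m.
Total orbital energy is E = −GMm/(2a); binding energy is E_bind = −E = GMm/(2a).
E_bind = 2.67e+14 · 6205 / (2 · 8e+09) J ≈ 1.035e+08 J = 103.5 MJ.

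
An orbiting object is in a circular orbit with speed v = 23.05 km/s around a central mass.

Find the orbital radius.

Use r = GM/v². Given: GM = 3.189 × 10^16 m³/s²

Convert to SI: v = 23.05 km/s = 23050 m/s.
For a circular orbit, v² = GM / r, so r = GM / v².
r = 3.189e+16 / (23050)² m ≈ 6.002e+07 m = 60.02 Mm.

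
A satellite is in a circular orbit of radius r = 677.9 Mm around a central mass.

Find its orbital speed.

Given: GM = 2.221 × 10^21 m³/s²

Convert to SI: r = 677.9 Mm = 6.779e+08 m.
For a circular orbit, gravity supplies the centripetal force, so v = √(GM / r).
v = √(2.221e+21 / 6.779e+08) m/s ≈ 1.81e+06 m/s = 1810 km/s.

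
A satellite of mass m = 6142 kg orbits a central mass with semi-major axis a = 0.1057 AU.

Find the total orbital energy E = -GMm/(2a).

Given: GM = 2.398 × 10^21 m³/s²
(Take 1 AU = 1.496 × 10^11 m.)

Convert to SI: a = 0.1057 AU = 1.58127e+10 m.
E = −GMm / (2a).
E = −2.398e+21 · 6142 / (2 · 1.58127e+10) J ≈ -4.657e+14 J = -465.7 TJ.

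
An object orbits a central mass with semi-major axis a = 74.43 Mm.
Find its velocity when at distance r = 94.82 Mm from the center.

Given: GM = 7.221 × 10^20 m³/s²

Convert to SI: a = 74.43 Mm = 7.443e+07 m; r = 94.82 Mm = 9.482e+07 m.
Vis-viva: v = √(GM · (2/r − 1/a)).
2/r − 1/a = 2/9.482e+07 − 1/7.443e+07 = 7.65715e-09 m⁻¹.
v = √(7.221e+20 · 7.65715e-09) m/s ≈ 2.351e+06 m/s = 2351 km/s.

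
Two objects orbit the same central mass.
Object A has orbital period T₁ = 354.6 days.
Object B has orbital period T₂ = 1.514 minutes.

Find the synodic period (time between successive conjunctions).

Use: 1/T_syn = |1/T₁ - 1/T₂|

Convert to SI: T₁ = 354.6 days = 3.06374e+07 s; T₂ = 1.514 minutes = 90.84 s.
T_syn = |T₁ · T₂ / (T₁ − T₂)|.
T_syn = |3.06374e+07 · 90.84 / (3.06374e+07 − 90.84)| s ≈ 90.84 s = 1.514 minutes.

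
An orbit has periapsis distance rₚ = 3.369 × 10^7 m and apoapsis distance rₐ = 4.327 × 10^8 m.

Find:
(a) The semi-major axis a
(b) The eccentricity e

(a) a = (rₚ + rₐ) / 2 = (3.369e+07 + 4.327e+08) / 2 ≈ 2.332e+08 m = 2.332 × 10^8 m.
(b) e = (rₐ − rₚ) / (rₐ + rₚ) = (4.327e+08 − 3.369e+07) / (4.327e+08 + 3.369e+07) ≈ 0.8555.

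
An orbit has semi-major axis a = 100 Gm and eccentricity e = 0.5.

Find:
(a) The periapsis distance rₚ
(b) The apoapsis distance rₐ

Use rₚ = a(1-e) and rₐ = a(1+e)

Convert to SI: a = 100 Gm = 1e+11 m.
(a) rₚ = a(1 − e) = 1e+11 · (1 − 0.5) = 1e+11 · 0.5 ≈ 5e+10 m = 50 Gm.
(b) rₐ = a(1 + e) = 1e+11 · (1 + 0.5) = 1e+11 · 1.5 ≈ 1.5e+11 m = 150 Gm.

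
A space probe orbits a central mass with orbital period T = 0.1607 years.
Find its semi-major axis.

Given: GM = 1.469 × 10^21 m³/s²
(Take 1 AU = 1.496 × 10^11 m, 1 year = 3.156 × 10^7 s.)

Convert to SI: T = 0.1607 years = 5.07169e+06 s.
Invert Kepler's third law: a = (GM · T² / (4π²))^(1/3).
Substituting T = 5.07169e+06 s and GM = 1.469e+21 m³/s²:
a = (1.469e+21 · (5.07169e+06)² / (4π²))^(1/3) m
a ≈ 9.855e+10 m = 0.6588 AU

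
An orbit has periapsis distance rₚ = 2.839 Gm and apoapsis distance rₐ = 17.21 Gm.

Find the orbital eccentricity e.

Convert to SI: rₚ = 2.839 Gm = 2.839e+09 m; rₐ = 17.21 Gm = 1.721e+10 m.
e = (rₐ − rₚ) / (rₐ + rₚ).
e = (1.721e+10 − 2.839e+09) / (1.721e+10 + 2.839e+09) = 1.4371e+10 / 2.0049e+10 ≈ 0.7168.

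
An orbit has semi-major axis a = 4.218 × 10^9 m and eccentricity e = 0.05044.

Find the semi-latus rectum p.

p = a (1 − e²).
p = 4.218e+09 · (1 − (0.05044)²) = 4.218e+09 · 0.997456 ≈ 4.207e+09 m = 4.207 × 10^9 m.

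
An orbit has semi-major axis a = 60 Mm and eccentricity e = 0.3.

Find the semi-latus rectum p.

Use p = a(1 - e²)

Convert to SI: a = 60 Mm = 6e+07 m.
p = a (1 − e²).
p = 6e+07 · (1 − (0.3)²) = 6e+07 · 0.91 ≈ 5.46e+07 m = 54.6 Mm.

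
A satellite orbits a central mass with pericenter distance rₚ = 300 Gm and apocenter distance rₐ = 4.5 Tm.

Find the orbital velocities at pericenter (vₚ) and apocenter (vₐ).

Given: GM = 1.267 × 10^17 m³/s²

Convert to SI: rₚ = 300 Gm = 3e+11 m; rₐ = 4.5 Tm = 4.5e+12 m.
Use the vis-viva equation v² = GM(2/r − 1/a) with a = (rₚ + rₐ)/2 = (3e+11 + 4.5e+12)/2 = 2.4e+12 m.
vₚ = √(GM · (2/rₚ − 1/a)) = √(1.267e+17 · (2/3e+11 − 1/2.4e+12)) m/s ≈ 889.9 m/s = 889.9 m/s.
vₐ = √(GM · (2/rₐ − 1/a)) = √(1.267e+17 · (2/4.5e+12 − 1/2.4e+12)) m/s ≈ 59.32 m/s = 59.32 m/s.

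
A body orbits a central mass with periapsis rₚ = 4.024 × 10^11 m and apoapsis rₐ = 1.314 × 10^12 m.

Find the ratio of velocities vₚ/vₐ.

Conservation of angular momentum gives rₚvₚ = rₐvₐ, so vₚ/vₐ = rₐ/rₚ.
vₚ/vₐ = 1.314e+12 / 4.024e+11 ≈ 3.265.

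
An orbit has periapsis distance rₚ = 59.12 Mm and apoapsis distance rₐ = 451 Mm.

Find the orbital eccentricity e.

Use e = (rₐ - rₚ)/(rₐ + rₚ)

Convert to SI: rₚ = 59.12 Mm = 5.912e+07 m; rₐ = 451 Mm = 4.51e+08 m.
e = (rₐ − rₚ) / (rₐ + rₚ).
e = (4.51e+08 − 5.912e+07) / (4.51e+08 + 5.912e+07) = 3.9188e+08 / 5.1012e+08 ≈ 0.7682.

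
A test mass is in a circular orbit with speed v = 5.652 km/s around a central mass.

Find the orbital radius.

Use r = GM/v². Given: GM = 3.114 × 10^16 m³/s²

Convert to SI: v = 5.652 km/s = 5652 m/s.
For a circular orbit, v² = GM / r, so r = GM / v².
r = 3.114e+16 / (5652)² m ≈ 9.748e+08 m = 974.8 Mm.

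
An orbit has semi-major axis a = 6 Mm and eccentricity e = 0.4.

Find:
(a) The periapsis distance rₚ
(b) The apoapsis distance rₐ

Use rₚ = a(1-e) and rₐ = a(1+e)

Convert to SI: a = 6 Mm = 6e+06 m.
(a) rₚ = a(1 − e) = 6e+06 · (1 − 0.4) = 6e+06 · 0.6 ≈ 3.6e+06 m = 3.6 Mm.
(b) rₐ = a(1 + e) = 6e+06 · (1 + 0.4) = 6e+06 · 1.4 ≈ 8.4e+06 m = 8.4 Mm.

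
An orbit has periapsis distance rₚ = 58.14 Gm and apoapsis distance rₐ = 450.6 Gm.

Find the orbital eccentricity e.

Convert to SI: rₚ = 58.14 Gm = 5.814e+10 m; rₐ = 450.6 Gm = 4.506e+11 m.
e = (rₐ − rₚ) / (rₐ + rₚ).
e = (4.506e+11 − 5.814e+10) / (4.506e+11 + 5.814e+10) = 3.9246e+11 / 5.0874e+11 ≈ 0.7714.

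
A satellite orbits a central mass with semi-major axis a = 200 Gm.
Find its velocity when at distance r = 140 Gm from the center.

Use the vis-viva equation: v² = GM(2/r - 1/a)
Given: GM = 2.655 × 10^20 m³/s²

Convert to SI: a = 200 Gm = 2e+11 m; r = 140 Gm = 1.4e+11 m.
Vis-viva: v = √(GM · (2/r − 1/a)).
2/r − 1/a = 2/1.4e+11 − 1/2e+11 = 9.28571e-12 m⁻¹.
v = √(2.655e+20 · 9.28571e-12) m/s ≈ 4.965e+04 m/s = 49.65 km/s.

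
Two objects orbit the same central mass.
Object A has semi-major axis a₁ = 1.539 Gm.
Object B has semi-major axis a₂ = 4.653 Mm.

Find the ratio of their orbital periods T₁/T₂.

Convert to SI: a₁ = 1.539 Gm = 1.539e+09 m; a₂ = 4.653 Mm = 4.653e+06 m.
From Kepler's third law, (T₁/T₂)² = (a₁/a₂)³, so T₁/T₂ = (a₁/a₂)^(3/2).
a₁/a₂ = 1.539e+09 / 4.653e+06 = 330.754.
T₁/T₂ = (330.754)^(3/2) ≈ 6015.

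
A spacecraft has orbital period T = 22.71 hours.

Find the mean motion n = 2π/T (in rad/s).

Convert to SI: T = 22.71 hours = 81756 s.
n = 2π / T.
n = 2π / 81756 s ≈ 7.685e-05 rad/s.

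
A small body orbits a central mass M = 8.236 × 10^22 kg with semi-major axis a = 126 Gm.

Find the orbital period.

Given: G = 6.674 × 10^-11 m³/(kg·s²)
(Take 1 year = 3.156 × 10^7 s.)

Convert to SI: a = 126 Gm = 1.26e+11 m.
GM = G · M = 6.674e-11 · 8.236e+22 = 5.49671e+12 m³/s².
Kepler's third law: T = 2π √(a³ / GM).
Substituting a = 1.26e+11 m and GM = 5.49671e+12 m³/s²:
T = 2π √((1.26e+11)³ / 5.49671e+12) s
T ≈ 1.199e+11 s = 3798 years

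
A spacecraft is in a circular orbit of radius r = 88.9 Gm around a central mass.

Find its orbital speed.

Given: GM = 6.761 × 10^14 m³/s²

Convert to SI: r = 88.9 Gm = 8.89e+10 m.
For a circular orbit, gravity supplies the centripetal force, so v = √(GM / r).
v = √(6.761e+14 / 8.89e+10) m/s ≈ 87.21 m/s = 87.21 m/s.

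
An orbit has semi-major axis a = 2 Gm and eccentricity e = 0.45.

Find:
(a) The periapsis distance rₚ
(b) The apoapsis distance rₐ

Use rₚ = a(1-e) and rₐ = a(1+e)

Convert to SI: a = 2 Gm = 2e+09 m.
(a) rₚ = a(1 − e) = 2e+09 · (1 − 0.45) = 2e+09 · 0.55 ≈ 1.1e+09 m = 1.1 Gm.
(b) rₐ = a(1 + e) = 2e+09 · (1 + 0.45) = 2e+09 · 1.45 ≈ 2.9e+09 m = 2.9 Gm.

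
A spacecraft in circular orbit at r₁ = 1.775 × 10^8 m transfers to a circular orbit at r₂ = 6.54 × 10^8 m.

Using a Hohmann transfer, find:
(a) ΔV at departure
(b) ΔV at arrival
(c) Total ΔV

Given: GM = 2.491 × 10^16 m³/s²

Transfer semi-major axis: a_t = (r₁ + r₂)/2 = (1.775e+08 + 6.54e+08)/2 = 4.1575e+08 m.
Circular speeds: v₁ = √(GM/r₁) = 11846.4 m/s, v₂ = √(GM/r₂) = 6171.6 m/s.
Transfer speeds (vis-viva v² = GM(2/r − 1/a_t)): v₁ᵗ = 14858 m/s, v₂ᵗ = 4032.56 m/s.
(a) ΔV₁ = |v₁ᵗ − v₁| ≈ 3012 m/s = 3.012 km/s.
(b) ΔV₂ = |v₂ − v₂ᵗ| ≈ 2139 m/s = 2.139 km/s.
(c) ΔV_total = ΔV₁ + ΔV₂ ≈ 5151 m/s = 5.151 km/s.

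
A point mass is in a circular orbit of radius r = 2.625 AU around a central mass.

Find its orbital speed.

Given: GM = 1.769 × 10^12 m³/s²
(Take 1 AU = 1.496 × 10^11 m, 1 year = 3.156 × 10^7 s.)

Convert to SI: r = 2.625 AU = 3.927e+11 m.
For a circular orbit, gravity supplies the centripetal force, so v = √(GM / r).
v = √(1.769e+12 / 3.927e+11) m/s ≈ 2.122 m/s = 0.0004478 AU/year.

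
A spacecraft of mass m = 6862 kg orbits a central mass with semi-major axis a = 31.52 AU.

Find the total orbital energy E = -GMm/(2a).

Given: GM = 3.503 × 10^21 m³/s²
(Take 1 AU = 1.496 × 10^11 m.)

Convert to SI: a = 31.52 AU = 4.71539e+12 m.
E = −GMm / (2a).
E = −3.503e+21 · 6862 / (2 · 4.71539e+12) J ≈ -2.549e+12 J = -2.549 TJ.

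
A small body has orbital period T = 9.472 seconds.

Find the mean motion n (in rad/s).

n = 2π / T.
n = 2π / 9.472 s ≈ 0.6633 rad/s.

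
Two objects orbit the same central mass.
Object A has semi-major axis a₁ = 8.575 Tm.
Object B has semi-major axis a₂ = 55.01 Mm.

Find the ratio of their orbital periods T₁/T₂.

Convert to SI: a₁ = 8.575 Tm = 8.575e+12 m; a₂ = 55.01 Mm = 5.501e+07 m.
From Kepler's third law, (T₁/T₂)² = (a₁/a₂)³, so T₁/T₂ = (a₁/a₂)^(3/2).
a₁/a₂ = 8.575e+12 / 5.501e+07 = 155881.
T₁/T₂ = (155881)^(3/2) ≈ 6.154e+07.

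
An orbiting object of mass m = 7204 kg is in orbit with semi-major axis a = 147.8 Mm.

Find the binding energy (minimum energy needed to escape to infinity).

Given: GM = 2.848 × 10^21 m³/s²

Convert to SI: a = 147.8 Mm = 1.478e+08 m.
Total orbital energy is E = −GMm/(2a); binding energy is E_bind = −E = GMm/(2a).
E_bind = 2.848e+21 · 7204 / (2 · 1.478e+08) J ≈ 6.941e+16 J = 69.41 PJ.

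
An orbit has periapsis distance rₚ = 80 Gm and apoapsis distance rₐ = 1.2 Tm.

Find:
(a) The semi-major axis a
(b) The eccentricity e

Convert to SI: rₚ = 80 Gm = 8e+10 m; rₐ = 1.2 Tm = 1.2e+12 m.
(a) a = (rₚ + rₐ) / 2 = (8e+10 + 1.2e+12) / 2 ≈ 6.4e+11 m = 640 Gm.
(b) e = (rₐ − rₚ) / (rₐ + rₚ) = (1.2e+12 − 8e+10) / (1.2e+12 + 8e+10) ≈ 0.875.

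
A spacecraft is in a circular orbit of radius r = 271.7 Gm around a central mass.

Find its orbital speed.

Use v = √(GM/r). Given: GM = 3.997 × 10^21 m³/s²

Convert to SI: r = 271.7 Gm = 2.717e+11 m.
For a circular orbit, gravity supplies the centripetal force, so v = √(GM / r).
v = √(3.997e+21 / 2.717e+11) m/s ≈ 1.213e+05 m/s = 121.3 km/s.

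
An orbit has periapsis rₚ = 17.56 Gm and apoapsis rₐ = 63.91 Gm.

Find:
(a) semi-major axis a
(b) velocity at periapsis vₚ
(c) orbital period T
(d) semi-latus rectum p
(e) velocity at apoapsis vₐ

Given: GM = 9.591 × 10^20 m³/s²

Convert to SI: rₚ = 17.56 Gm = 1.756e+10 m; rₐ = 63.91 Gm = 6.391e+10 m.
(a) a = (rₚ + rₐ)/2 = (1.756e+10 + 6.391e+10)/2 ≈ 4.074e+10 m
(b) With a = (rₚ + rₐ)/2 = 4.0735e+10 m, vₚ = √(GM (2/rₚ − 1/a)) = √(9.591e+20 · (2/1.756e+10 − 1/4.0735e+10)) m/s ≈ 2.927e+05 m/s
(c) With a = (rₚ + rₐ)/2 = 4.0735e+10 m, T = 2π √(a³/GM) = 2π √((4.0735e+10)³/9.591e+20) s ≈ 1.668e+06 s
(d) From a = (rₚ + rₐ)/2 = 4.0735e+10 m and e = (rₐ − rₚ)/(rₐ + rₚ) = 0.568921, p = a(1 − e²) = 4.0735e+10 · (1 − (0.568921)²) ≈ 2.755e+10 m
(e) With a = (rₚ + rₐ)/2 = 4.0735e+10 m, vₐ = √(GM (2/rₐ − 1/a)) = √(9.591e+20 · (2/6.391e+10 − 1/4.0735e+10)) m/s ≈ 8.043e+04 m/s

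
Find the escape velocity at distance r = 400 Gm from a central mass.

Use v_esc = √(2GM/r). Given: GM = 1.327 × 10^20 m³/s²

Convert to SI: r = 400 Gm = 4e+11 m.
Escape velocity comes from setting total energy to zero: ½v² − GM/r = 0 ⇒ v_esc = √(2GM / r).
v_esc = √(2 · 1.327e+20 / 4e+11) m/s ≈ 2.576e+04 m/s = 25.76 km/s.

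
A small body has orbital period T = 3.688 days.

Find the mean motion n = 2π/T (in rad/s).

Convert to SI: T = 3.688 days = 318643 s.
n = 2π / T.
n = 2π / 318643 s ≈ 1.972e-05 rad/s.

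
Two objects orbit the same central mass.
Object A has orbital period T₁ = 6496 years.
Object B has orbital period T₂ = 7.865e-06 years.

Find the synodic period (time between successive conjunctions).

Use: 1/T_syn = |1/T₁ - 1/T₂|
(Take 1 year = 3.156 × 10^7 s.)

Convert to SI: T₁ = 6496 years = 2.05014e+11 s; T₂ = 7.865e-06 years = 248.219 s.
T_syn = |T₁ · T₂ / (T₁ − T₂)|.
T_syn = |2.05014e+11 · 248.219 / (2.05014e+11 − 248.219)| s ≈ 248.2 s = 7.865e-06 years.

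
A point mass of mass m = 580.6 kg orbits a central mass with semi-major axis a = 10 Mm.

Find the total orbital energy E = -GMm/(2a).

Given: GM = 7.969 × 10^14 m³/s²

Convert to SI: a = 10 Mm = 1e+07 m.
E = −GMm / (2a).
E = −7.969e+14 · 580.6 / (2 · 1e+07) J ≈ -2.313e+10 J = -23.13 GJ.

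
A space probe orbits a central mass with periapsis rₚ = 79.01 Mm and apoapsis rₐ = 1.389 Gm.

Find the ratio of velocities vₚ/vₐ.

Convert to SI: rₚ = 79.01 Mm = 7.901e+07 m; rₐ = 1.389 Gm = 1.389e+09 m.
Conservation of angular momentum gives rₚvₚ = rₐvₐ, so vₚ/vₐ = rₐ/rₚ.
vₚ/vₐ = 1.389e+09 / 7.901e+07 ≈ 17.58.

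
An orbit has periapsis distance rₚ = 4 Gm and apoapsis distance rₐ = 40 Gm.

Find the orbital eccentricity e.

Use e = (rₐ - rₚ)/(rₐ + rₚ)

Convert to SI: rₚ = 4 Gm = 4e+09 m; rₐ = 40 Gm = 4e+10 m.
e = (rₐ − rₚ) / (rₐ + rₚ).
e = (4e+10 − 4e+09) / (4e+10 + 4e+09) = 3.6e+10 / 4.4e+10 ≈ 0.8182.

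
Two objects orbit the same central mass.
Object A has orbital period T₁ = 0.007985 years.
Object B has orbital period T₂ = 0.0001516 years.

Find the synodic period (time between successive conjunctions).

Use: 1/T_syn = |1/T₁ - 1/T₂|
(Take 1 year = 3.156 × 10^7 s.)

Convert to SI: T₁ = 0.007985 years = 252007 s; T₂ = 0.0001516 years = 4784.5 s.
T_syn = |T₁ · T₂ / (T₁ − T₂)|.
T_syn = |252007 · 4784.5 / (252007 − 4784.5)| s ≈ 4877 s = 0.0001545 years.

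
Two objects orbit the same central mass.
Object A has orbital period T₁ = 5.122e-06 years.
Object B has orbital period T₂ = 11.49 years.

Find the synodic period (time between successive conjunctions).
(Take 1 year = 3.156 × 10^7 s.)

Convert to SI: T₁ = 5.122e-06 years = 161.65 s; T₂ = 11.49 years = 3.62624e+08 s.
T_syn = |T₁ · T₂ / (T₁ − T₂)|.
T_syn = |161.65 · 3.62624e+08 / (161.65 − 3.62624e+08)| s ≈ 161.7 s = 5.122e-06 years.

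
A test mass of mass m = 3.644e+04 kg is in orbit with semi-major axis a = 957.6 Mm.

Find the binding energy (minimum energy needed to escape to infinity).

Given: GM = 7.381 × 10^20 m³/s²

Convert to SI: a = 957.6 Mm = 9.576e+08 m.
Total orbital energy is E = −GMm/(2a); binding energy is E_bind = −E = GMm/(2a).
E_bind = 7.381e+20 · 3.644e+04 / (2 · 9.576e+08) J ≈ 1.404e+16 J = 14.04 PJ.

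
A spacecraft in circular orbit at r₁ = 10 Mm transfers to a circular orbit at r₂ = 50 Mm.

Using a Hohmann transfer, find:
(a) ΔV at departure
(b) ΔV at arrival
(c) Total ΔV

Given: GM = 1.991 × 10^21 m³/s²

Convert to SI: r₁ = 10 Mm = 1e+07 m; r₂ = 50 Mm = 5e+07 m.
Transfer semi-major axis: a_t = (r₁ + r₂)/2 = (1e+07 + 5e+07)/2 = 3e+07 m.
Circular speeds: v₁ = √(GM/r₁) = 1.41103e+07 m/s, v₂ = √(GM/r₂) = 6.31031e+06 m/s.
Transfer speeds (vis-viva v² = GM(2/r − 1/a_t)): v₁ᵗ = 1.82163e+07 m/s, v₂ᵗ = 3.64326e+06 m/s.
(a) ΔV₁ = |v₁ᵗ − v₁| ≈ 4.106e+06 m/s = 4106 km/s.
(b) ΔV₂ = |v₂ − v₂ᵗ| ≈ 2.667e+06 m/s = 2667 km/s.
(c) ΔV_total = ΔV₁ + ΔV₂ ≈ 6.773e+06 m/s = 6773 km/s.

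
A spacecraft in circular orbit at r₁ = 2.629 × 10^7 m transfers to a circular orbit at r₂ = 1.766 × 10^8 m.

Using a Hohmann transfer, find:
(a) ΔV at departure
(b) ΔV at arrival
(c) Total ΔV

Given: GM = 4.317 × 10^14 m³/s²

Transfer semi-major axis: a_t = (r₁ + r₂)/2 = (2.629e+07 + 1.766e+08)/2 = 1.01445e+08 m.
Circular speeds: v₁ = √(GM/r₁) = 4052.25 m/s, v₂ = √(GM/r₂) = 1563.49 m/s.
Transfer speeds (vis-viva v² = GM(2/r − 1/a_t)): v₁ᵗ = 5346.58 m/s, v₂ᵗ = 795.931 m/s.
(a) ΔV₁ = |v₁ᵗ − v₁| ≈ 1294 m/s = 1.294 km/s.
(b) ΔV₂ = |v₂ − v₂ᵗ| ≈ 767.6 m/s = 767.6 m/s.
(c) ΔV_total = ΔV₁ + ΔV₂ ≈ 2062 m/s = 2.062 km/s.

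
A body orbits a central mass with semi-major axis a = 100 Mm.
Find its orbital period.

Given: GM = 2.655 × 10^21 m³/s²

Convert to SI: a = 100 Mm = 1e+08 m.
Kepler's third law: T = 2π √(a³ / GM).
Substituting a = 1e+08 m and GM = 2.655e+21 m³/s²:
T = 2π √((1e+08)³ / 2.655e+21) s
T ≈ 121.9 s = 2.032 minutes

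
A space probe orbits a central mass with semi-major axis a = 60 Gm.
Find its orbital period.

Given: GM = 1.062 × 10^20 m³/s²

Convert to SI: a = 60 Gm = 6e+10 m.
Kepler's third law: T = 2π √(a³ / GM).
Substituting a = 6e+10 m and GM = 1.062e+20 m³/s²:
T = 2π √((6e+10)³ / 1.062e+20) s
T ≈ 8.961e+06 s = 103.7 days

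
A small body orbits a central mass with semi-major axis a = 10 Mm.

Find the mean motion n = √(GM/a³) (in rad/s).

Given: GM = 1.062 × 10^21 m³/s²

Convert to SI: a = 10 Mm = 1e+07 m.
n = √(GM / a³).
n = √(1.062e+21 / (1e+07)³) rad/s ≈ 1.031 rad/s.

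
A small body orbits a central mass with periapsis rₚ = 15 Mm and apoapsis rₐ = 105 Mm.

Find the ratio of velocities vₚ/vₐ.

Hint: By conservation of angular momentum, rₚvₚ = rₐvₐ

Convert to SI: rₚ = 15 Mm = 1.5e+07 m; rₐ = 105 Mm = 1.05e+08 m.
Conservation of angular momentum gives rₚvₚ = rₐvₐ, so vₚ/vₐ = rₐ/rₚ.
vₚ/vₐ = 1.05e+08 / 1.5e+07 ≈ 7.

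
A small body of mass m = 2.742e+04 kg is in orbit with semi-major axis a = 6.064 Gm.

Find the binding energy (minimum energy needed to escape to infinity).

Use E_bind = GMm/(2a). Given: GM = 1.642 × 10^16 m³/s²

Convert to SI: a = 6.064 Gm = 6.064e+09 m.
Total orbital energy is E = −GMm/(2a); binding energy is E_bind = −E = GMm/(2a).
E_bind = 1.642e+16 · 2.742e+04 / (2 · 6.064e+09) J ≈ 3.712e+10 J = 37.12 GJ.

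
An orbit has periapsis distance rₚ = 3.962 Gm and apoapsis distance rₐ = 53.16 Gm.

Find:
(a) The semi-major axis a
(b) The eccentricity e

Convert to SI: rₚ = 3.962 Gm = 3.962e+09 m; rₐ = 53.16 Gm = 5.316e+10 m.
(a) a = (rₚ + rₐ) / 2 = (3.962e+09 + 5.316e+10) / 2 ≈ 2.856e+10 m = 28.56 Gm.
(b) e = (rₐ − rₚ) / (rₐ + rₚ) = (5.316e+10 − 3.962e+09) / (5.316e+10 + 3.962e+09) ≈ 0.8613.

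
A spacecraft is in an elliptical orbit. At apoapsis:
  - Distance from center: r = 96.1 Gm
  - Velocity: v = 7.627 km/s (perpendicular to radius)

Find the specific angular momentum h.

Convert to SI: r = 96.1 Gm = 9.61e+10 m; v = 7.627 km/s = 7627 m/s.
With v perpendicular to r, h = r · v.
h = 9.61e+10 · 7627 m²/s ≈ 7.33e+14 m²/s.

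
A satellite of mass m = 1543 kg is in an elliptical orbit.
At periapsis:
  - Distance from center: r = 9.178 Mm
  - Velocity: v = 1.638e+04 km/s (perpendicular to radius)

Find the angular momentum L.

Convert to SI: r = 9.178 Mm = 9.178e+06 m; v = 1.638e+04 km/s = 1.638e+07 m/s.
Since v is perpendicular to r, L = m · v · r.
L = 1543 · 1.638e+07 · 9.178e+06 kg·m²/s ≈ 2.32e+17 kg·m²/s.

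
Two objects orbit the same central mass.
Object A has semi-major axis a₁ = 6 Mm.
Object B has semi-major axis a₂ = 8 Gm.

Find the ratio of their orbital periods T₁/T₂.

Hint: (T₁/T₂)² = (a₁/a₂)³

Convert to SI: a₁ = 6 Mm = 6e+06 m; a₂ = 8 Gm = 8e+09 m.
From Kepler's third law, (T₁/T₂)² = (a₁/a₂)³, so T₁/T₂ = (a₁/a₂)^(3/2).
a₁/a₂ = 6e+06 / 8e+09 = 0.00075.
T₁/T₂ = (0.00075)^(3/2) ≈ 2.054e-05.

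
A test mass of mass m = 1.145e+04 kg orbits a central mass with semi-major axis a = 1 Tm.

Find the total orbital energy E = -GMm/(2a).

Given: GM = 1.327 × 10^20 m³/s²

Convert to SI: a = 1 Tm = 1e+12 m.
E = −GMm / (2a).
E = −1.327e+20 · 1.145e+04 / (2 · 1e+12) J ≈ -7.597e+11 J = -759.7 GJ.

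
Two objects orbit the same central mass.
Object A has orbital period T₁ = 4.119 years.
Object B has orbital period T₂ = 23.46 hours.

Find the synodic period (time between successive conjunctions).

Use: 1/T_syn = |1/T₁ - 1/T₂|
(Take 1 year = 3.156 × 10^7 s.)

Convert to SI: T₁ = 4.119 years = 1.29996e+08 s; T₂ = 23.46 hours = 84456 s.
T_syn = |T₁ · T₂ / (T₁ − T₂)|.
T_syn = |1.29996e+08 · 84456 / (1.29996e+08 − 84456)| s ≈ 8.451e+04 s = 23.48 hours.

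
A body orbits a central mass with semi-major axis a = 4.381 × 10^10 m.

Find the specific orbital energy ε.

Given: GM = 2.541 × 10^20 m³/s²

ε = −GM / (2a).
ε = −2.541e+20 / (2 · 4.381e+10) J/kg ≈ -2.9e+09 J/kg = -2.9 GJ/kg.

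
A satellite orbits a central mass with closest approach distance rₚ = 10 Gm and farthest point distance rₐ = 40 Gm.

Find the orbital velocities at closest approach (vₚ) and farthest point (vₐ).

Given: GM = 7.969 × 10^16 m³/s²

Convert to SI: rₚ = 10 Gm = 1e+10 m; rₐ = 40 Gm = 4e+10 m.
Use the vis-viva equation v² = GM(2/r − 1/a) with a = (rₚ + rₐ)/2 = (1e+10 + 4e+10)/2 = 2.5e+10 m.
vₚ = √(GM · (2/rₚ − 1/a)) = √(7.969e+16 · (2/1e+10 − 1/2.5e+10)) m/s ≈ 3571 m/s = 3.571 km/s.
vₐ = √(GM · (2/rₐ − 1/a)) = √(7.969e+16 · (2/4e+10 − 1/2.5e+10)) m/s ≈ 892.7 m/s = 892.7 m/s.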